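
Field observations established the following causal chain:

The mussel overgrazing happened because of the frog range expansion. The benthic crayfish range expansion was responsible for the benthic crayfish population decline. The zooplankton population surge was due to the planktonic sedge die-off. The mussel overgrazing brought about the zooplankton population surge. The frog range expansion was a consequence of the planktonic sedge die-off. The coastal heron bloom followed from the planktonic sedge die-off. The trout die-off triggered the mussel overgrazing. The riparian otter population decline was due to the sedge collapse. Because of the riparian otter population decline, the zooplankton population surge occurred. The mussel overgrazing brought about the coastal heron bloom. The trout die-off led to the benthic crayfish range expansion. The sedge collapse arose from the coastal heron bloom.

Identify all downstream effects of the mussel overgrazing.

the coastal heron bloom, the riparian otter population decline, the sedge collapse, the zooplankton population surge

Direct effects: the coastal heron bloom, the zooplankton population surge.
2 steps out: the sedge collapse.
3 steps out: the riparian otter population decline.
Not reachable from it: the trout die-off, the benthic crayfish range expansion, the planktonic sedge die-off, the frog range expansion, the benthic crayfish population decline.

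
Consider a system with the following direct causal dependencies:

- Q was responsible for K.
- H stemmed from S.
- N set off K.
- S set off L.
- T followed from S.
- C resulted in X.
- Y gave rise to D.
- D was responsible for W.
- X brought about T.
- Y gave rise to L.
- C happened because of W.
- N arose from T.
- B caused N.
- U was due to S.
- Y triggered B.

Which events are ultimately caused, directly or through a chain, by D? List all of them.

C, K, N, T, W, X

Direct effects: W.
2 steps out: C.
3 steps out: X.
4 steps out: T.
5 steps out: N.
6 steps out: K.
Not reachable from it: S, H, U, Y, Q, B, L.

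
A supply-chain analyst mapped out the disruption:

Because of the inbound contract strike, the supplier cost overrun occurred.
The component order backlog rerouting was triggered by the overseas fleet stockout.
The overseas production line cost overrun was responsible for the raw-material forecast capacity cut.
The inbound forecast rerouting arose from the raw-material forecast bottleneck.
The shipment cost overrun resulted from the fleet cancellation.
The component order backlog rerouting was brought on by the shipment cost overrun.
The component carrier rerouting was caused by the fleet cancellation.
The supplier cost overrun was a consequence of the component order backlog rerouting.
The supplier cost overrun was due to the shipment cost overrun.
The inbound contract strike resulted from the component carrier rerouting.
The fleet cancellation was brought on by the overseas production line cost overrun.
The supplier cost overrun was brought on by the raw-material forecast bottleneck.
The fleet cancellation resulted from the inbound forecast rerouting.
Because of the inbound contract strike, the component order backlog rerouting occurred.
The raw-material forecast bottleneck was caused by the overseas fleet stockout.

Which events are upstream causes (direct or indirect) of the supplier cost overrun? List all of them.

Immediate causes of the supplier cost overrun: the raw-material forecast bottleneck, the shipment cost overrun, the inbound contract strike, the component order backlog rerouting.
Further upstream: the overseas production line cost overrun, the overseas fleet stockout, the inbound forecast rerouting, the fleet cancellation, the component carrier rerouting.

the component carrier rerouting, the component order backlog rerouting, the fleet cancellation, the inbound contract strike, the inbound forecast rerouting, the overseas fleet stockout, the overseas production line cost overrun, the raw-material forecast bottleneck, the shipment cost overrun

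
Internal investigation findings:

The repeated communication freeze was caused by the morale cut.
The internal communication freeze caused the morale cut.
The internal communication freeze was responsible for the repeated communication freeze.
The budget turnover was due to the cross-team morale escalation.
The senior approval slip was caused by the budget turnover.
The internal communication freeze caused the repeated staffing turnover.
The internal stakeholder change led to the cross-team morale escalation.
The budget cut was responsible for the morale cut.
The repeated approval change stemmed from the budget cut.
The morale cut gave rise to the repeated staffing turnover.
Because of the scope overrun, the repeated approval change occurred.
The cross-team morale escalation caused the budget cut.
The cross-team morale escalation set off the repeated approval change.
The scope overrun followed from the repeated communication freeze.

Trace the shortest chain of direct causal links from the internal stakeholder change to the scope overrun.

the internal stakeholder change → the cross-team morale escalation
the cross-team morale escalation → the budget cut
the budget cut → the morale cut
the morale cut → the repeated communication freeze
the repeated communication freeze → the scope overrun
Length: 5 steps.

the internal stakeholder change → the cross-team morale escalation → the budget cut → the morale cut → the repeated communication freeze → the scope overrun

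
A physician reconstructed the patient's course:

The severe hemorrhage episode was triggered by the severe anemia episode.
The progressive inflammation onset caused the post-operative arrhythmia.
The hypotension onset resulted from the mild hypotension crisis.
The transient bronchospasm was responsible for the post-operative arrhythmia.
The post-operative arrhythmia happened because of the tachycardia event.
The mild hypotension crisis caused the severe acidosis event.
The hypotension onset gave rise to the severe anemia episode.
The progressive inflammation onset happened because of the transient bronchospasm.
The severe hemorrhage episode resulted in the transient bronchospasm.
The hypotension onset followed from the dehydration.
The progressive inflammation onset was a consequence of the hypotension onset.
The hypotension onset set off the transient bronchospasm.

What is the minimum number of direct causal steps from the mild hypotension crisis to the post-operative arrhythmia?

Shortest chain: the mild hypotension crisis → the hypotension onset → the transient bronchospasm → the post-operative arrhythmia.

3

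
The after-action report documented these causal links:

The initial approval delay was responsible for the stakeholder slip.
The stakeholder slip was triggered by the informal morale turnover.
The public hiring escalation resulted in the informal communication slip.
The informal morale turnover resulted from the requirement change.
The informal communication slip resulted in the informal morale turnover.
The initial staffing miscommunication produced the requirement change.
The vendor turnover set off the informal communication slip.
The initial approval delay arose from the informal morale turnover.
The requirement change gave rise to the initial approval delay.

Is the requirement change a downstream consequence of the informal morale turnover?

The informal morale turnover leads to the initial approval delay, the stakeholder slip; the requirement change is not among them.

No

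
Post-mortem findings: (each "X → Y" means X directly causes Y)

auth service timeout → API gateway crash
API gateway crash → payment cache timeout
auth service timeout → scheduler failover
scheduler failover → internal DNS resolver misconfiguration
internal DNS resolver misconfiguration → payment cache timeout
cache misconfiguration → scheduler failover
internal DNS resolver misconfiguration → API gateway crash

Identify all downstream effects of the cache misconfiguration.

the API gateway crash, the internal DNS resolver misconfiguration, the payment cache timeout, the scheduler failover

Direct effects: the scheduler failover.
2 steps out: the internal DNS resolver misconfiguration.
3 steps out: the API gateway crash, the payment cache timeout.
Not reachable from it: the auth service timeout.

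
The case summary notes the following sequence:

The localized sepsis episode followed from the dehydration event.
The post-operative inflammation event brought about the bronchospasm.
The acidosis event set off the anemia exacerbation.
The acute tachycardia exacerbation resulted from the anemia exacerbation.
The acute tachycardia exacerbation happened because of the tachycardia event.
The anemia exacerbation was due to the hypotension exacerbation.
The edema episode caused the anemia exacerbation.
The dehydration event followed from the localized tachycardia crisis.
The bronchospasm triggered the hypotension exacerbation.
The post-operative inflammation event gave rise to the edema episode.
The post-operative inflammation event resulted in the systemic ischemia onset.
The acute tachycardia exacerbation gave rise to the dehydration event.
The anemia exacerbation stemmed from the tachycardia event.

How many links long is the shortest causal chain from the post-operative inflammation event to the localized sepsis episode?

5

Shortest chain: the post-operative inflammation event → the edema episode → the anemia exacerbation → the acute tachycardia exacerbation → the dehydration event → the localized sepsis episode.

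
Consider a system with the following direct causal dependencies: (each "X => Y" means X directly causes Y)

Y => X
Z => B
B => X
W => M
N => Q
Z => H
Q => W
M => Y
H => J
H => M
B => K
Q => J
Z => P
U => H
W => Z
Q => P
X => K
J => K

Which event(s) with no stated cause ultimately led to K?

N, U

Tracing upstream from K: K ← J ← H ← U.
A separate upstream branch: K ← J ← Q ← N.
Each of those chain origins has no stated cause.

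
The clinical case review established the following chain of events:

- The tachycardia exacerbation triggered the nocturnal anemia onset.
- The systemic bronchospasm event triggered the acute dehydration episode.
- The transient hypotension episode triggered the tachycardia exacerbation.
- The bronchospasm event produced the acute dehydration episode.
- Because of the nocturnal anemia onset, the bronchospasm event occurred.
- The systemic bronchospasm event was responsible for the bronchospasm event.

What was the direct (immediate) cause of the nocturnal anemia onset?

the tachycardia exacerbation

Upstream contributors include the transient hypotension episode, but only the tachycardia exacerbation feeds directly into the nocturnal anemia onset.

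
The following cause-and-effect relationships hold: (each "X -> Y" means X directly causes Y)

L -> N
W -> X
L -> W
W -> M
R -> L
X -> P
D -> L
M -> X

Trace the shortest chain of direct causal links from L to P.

L → W
W → X
X → P
Length: 3 steps.

L → W → X → P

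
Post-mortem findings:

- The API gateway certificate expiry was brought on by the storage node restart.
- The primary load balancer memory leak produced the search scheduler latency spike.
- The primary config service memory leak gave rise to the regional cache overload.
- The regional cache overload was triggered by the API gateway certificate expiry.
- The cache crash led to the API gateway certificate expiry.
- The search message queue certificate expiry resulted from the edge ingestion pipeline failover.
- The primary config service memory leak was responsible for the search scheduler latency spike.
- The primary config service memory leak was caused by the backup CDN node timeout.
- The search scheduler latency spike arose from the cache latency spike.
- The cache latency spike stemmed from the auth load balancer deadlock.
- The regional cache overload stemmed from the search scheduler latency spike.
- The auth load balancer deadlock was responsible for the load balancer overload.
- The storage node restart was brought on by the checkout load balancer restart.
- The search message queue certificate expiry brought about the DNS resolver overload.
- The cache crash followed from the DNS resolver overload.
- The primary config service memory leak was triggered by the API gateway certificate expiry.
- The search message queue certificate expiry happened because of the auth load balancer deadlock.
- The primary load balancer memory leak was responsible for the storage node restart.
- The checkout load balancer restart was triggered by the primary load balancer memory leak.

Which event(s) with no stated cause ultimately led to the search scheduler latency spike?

the auth load balancer deadlock, the backup CDN node timeout, the edge ingestion pipeline failover, the primary load balancer memory leak

Tracing upstream from the search scheduler latency spike: the search scheduler latency spike ← the primary load balancer memory leak.
A separate upstream branch: the search scheduler latency spike ← the cache latency spike ← the auth load balancer deadlock.
A separate upstream branch: the search scheduler latency spike ← the primary config service memory leak ← the API gateway certificate expiry ← the cache crash ← the DNS resolver overload ← the search message queue certificate expiry ← the edge ingestion pipeline failover.
A separate upstream branch: the search scheduler latency spike ← the primary config service memory leak ← the backup CDN node timeout.
Each of those chain origins has no stated cause.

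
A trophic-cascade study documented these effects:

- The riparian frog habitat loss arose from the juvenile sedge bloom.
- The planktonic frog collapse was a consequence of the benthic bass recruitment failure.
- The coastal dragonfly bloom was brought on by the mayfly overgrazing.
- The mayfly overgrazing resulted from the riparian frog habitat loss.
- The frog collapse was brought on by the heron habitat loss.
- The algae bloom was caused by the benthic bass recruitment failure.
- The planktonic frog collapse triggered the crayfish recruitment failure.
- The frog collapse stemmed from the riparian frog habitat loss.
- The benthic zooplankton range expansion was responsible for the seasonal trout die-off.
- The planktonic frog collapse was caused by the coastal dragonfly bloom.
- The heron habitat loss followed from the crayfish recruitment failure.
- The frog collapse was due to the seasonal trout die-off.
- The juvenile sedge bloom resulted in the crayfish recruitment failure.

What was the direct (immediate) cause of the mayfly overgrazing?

Upstream contributors include the juvenile sedge bloom, but only the riparian frog habitat loss feeds directly into the mayfly overgrazing.

the riparian frog habitat loss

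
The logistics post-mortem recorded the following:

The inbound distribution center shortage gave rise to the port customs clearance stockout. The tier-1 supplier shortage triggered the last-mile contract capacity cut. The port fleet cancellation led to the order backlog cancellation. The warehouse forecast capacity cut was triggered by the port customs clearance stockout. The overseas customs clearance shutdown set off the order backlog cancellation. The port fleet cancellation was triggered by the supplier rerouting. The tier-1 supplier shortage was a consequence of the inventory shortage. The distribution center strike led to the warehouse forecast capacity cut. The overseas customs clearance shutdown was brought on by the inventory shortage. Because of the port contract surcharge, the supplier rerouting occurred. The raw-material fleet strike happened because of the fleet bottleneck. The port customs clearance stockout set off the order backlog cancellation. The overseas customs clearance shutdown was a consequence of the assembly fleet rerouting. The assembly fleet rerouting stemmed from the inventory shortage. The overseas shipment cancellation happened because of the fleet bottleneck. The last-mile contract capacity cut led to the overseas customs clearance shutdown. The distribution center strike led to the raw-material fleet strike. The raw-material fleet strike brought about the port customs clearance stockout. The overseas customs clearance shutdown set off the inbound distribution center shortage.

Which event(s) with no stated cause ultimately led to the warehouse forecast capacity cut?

Tracing upstream from the warehouse forecast capacity cut: the warehouse forecast capacity cut ← the port customs clearance stockout ← the raw-material fleet strike ← the fleet bottleneck.
A separate upstream branch: the warehouse forecast capacity cut ← the port customs clearance stockout ← the inbound distribution center shortage ← the overseas customs clearance shutdown ← the inventory shortage.
A separate upstream branch: the warehouse forecast capacity cut ← the distribution center strike.
Each of those chain origins has no stated cause.

the distribution center strike, the fleet bottleneck, the inventory shortage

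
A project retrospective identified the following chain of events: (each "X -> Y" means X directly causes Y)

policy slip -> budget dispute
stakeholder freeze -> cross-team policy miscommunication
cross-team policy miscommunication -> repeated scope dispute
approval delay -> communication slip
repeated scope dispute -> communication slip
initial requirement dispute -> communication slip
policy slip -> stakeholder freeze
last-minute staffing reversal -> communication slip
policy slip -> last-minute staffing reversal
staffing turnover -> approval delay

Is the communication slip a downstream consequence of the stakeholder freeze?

Yes

There is a causal chain: the stakeholder freeze → the cross-team policy miscommunication → the repeated scope dispute → the communication slip.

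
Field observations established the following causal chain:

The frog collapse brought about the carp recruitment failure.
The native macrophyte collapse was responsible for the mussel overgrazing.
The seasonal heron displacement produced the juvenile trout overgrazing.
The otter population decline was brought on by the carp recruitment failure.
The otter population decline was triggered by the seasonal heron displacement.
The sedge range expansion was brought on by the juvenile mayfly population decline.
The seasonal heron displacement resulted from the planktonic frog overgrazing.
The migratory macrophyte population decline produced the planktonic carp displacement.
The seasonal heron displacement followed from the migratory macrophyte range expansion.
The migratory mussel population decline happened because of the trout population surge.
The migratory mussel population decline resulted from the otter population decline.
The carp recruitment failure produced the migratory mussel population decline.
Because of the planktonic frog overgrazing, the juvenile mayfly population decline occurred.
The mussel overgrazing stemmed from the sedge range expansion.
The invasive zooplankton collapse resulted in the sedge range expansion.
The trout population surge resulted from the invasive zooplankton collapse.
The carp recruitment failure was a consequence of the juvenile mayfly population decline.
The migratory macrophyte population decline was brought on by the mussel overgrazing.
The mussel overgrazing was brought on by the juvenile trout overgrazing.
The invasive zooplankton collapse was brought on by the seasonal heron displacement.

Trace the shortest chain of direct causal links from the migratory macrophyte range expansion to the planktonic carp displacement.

the migratory macrophyte range expansion → the seasonal heron displacement
the seasonal heron displacement → the juvenile trout overgrazing
the juvenile trout overgrazing → the mussel overgrazing
the mussel overgrazing → the migratory macrophyte population decline
the migratory macrophyte population decline → the planktonic carp displacement
Length: 5 steps.

the migratory macrophyte range expansion → the seasonal heron displacement → the juvenile trout overgrazing → the mussel overgrazing → the migratory macrophyte population decline → the planktonic carp displacement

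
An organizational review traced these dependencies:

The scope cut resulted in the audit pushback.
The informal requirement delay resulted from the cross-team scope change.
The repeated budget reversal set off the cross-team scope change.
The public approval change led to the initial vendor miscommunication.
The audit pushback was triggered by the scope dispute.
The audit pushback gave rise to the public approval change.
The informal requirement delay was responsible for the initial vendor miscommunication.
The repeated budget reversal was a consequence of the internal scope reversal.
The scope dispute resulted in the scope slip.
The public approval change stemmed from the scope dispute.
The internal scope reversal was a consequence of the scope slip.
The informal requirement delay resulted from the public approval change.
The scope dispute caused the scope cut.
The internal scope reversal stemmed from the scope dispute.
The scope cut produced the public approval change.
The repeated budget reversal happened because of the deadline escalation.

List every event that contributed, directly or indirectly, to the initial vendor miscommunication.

Immediate causes of the initial vendor miscommunication: the public approval change, the informal requirement delay.
Further upstream: the scope dispute, the scope slip, the scope cut, the internal scope reversal, the repeated budget reversal, the cross-team scope change, the audit pushback, the deadline escalation.

the audit pushback, the cross-team scope change, the deadline escalation, the informal requirement delay, the internal scope reversal, the public approval change, the repeated budget reversal, the scope cut, the scope dispute, the scope slip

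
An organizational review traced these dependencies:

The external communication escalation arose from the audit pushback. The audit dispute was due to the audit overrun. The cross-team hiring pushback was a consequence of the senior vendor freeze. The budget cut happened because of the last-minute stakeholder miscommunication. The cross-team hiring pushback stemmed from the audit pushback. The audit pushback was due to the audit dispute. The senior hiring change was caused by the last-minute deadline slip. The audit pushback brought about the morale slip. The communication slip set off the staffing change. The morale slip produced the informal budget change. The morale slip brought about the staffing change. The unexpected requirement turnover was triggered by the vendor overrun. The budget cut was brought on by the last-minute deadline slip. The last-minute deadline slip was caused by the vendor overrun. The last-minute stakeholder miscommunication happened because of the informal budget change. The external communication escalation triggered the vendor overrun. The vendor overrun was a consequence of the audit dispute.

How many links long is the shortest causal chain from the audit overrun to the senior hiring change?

4

Shortest chain: the audit overrun → the audit dispute → the vendor overrun → the last-minute deadline slip → the senior hiring change.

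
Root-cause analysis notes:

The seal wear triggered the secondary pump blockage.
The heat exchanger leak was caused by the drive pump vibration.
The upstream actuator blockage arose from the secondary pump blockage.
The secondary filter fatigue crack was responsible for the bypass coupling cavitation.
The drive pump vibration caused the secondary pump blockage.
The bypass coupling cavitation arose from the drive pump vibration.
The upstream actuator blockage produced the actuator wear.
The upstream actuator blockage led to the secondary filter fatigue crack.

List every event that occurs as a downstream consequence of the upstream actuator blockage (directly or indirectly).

the actuator wear, the bypass coupling cavitation, the secondary filter fatigue crack

Direct effects: the actuator wear, the secondary filter fatigue crack.
2 steps out: the bypass coupling cavitation.
Not reachable from it: the drive pump vibration, the secondary pump blockage, the heat exchanger leak, the seal wear.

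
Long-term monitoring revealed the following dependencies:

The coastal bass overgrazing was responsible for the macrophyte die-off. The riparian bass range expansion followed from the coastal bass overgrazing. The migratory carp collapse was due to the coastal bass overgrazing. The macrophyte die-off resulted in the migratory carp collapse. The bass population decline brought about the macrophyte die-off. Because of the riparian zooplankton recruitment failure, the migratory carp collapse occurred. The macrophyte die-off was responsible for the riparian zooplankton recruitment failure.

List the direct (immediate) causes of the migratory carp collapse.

the coastal bass overgrazing, the macrophyte die-off, the riparian zooplankton recruitment failure

Upstream contributors include the bass population decline, but only the coastal bass overgrazing, the macrophyte die-off, the riparian zooplankton recruitment failure feed directly into the migratory carp collapse.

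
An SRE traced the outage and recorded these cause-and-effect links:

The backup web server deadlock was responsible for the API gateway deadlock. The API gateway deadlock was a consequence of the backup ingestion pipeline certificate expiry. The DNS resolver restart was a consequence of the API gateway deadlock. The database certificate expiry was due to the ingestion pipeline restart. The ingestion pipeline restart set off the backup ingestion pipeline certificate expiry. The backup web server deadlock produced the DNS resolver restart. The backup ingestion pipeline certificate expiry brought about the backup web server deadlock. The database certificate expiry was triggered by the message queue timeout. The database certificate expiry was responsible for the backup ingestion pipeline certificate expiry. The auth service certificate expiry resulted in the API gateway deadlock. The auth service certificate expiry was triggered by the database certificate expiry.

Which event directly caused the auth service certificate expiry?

the database certificate expiry

Upstream contributors include the ingestion pipeline restart, the message queue timeout, but only the database certificate expiry feeds directly into the auth service certificate expiry.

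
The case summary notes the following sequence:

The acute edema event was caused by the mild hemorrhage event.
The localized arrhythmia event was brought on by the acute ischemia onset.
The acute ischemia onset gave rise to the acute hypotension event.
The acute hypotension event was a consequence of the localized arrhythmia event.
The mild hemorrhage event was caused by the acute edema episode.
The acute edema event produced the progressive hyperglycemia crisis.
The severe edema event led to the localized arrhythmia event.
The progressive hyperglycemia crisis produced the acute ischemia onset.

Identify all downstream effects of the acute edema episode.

Direct effects: the mild hemorrhage event.
2 steps out: the acute edema event.
3 steps out: the progressive hyperglycemia crisis.
4 steps out: the acute ischemia onset.
5 steps out: the localized arrhythmia event, the acute hypotension event.
Not reachable from it: the severe edema event.

the acute edema event, the acute hypotension event, the acute ischemia onset, the localized arrhythmia event, the mild hemorrhage event, the progressive hyperglycemia crisis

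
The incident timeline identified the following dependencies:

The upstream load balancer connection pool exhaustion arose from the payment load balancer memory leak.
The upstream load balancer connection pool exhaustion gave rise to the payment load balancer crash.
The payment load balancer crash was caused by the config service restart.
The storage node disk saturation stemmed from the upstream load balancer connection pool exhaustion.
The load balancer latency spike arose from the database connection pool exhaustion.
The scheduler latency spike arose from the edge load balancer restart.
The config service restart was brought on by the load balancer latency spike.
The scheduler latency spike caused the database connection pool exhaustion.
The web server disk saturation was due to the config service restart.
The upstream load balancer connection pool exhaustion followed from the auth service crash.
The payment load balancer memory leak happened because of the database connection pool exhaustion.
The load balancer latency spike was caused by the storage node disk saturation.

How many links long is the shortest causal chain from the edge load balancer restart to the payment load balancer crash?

Shortest chain: the edge load balancer restart → the scheduler latency spike → the database connection pool exhaustion → the payment load balancer memory leak → the upstream load balancer connection pool exhaustion → the payment load balancer crash.

5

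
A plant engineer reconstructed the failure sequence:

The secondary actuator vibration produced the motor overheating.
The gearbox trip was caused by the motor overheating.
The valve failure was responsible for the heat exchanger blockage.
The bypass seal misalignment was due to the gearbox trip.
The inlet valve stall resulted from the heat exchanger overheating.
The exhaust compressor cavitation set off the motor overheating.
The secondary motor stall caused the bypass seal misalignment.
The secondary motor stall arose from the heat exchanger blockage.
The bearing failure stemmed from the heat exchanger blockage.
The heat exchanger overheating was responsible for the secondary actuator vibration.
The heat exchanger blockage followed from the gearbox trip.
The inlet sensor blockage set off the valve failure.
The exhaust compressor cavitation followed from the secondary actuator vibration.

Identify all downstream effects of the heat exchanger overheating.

Direct effects: the inlet valve stall, the secondary actuator vibration.
2 steps out: the exhaust compressor cavitation, the motor overheating.
3 steps out: the gearbox trip.
4 steps out: the heat exchanger blockage, the bypass seal misalignment.
5 steps out: the bearing failure, the secondary motor stall.
Not reachable from it: the inlet sensor blockage, the valve failure.

the bearing failure, the bypass seal misalignment, the exhaust compressor cavitation, the gearbox trip, the heat exchanger blockage, the inlet valve stall, the motor overheating, the secondary actuator vibration, the secondary motor stall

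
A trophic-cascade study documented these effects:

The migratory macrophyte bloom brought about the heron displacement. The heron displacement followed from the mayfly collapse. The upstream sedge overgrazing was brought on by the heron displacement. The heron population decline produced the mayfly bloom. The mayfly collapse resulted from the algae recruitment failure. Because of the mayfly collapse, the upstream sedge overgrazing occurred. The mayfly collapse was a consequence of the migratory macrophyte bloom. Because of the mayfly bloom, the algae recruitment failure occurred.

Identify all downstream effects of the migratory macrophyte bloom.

the heron displacement, the mayfly collapse, the upstream sedge overgrazing

Direct effects: the mayfly collapse, the heron displacement.
2 steps out: the upstream sedge overgrazing.
Not reachable from it: the heron population decline, the mayfly bloom, the algae recruitment failure.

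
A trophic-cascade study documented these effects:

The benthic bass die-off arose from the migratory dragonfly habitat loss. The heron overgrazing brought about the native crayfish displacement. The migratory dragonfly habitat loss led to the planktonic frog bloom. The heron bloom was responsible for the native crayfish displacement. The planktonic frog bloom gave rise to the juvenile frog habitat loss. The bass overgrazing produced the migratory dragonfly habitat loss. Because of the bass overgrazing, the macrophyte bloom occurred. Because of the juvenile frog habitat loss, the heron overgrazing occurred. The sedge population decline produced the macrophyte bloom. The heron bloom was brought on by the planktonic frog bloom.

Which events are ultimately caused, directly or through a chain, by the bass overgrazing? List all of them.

the benthic bass die-off, the heron bloom, the heron overgrazing, the juvenile frog habitat loss, the macrophyte bloom, the migratory dragonfly habitat loss, the native crayfish displacement, the planktonic frog bloom

Direct effects: the migratory dragonfly habitat loss, the macrophyte bloom.
2 steps out: the planktonic frog bloom, the benthic bass die-off.
3 steps out: the juvenile frog habitat loss, the heron bloom.
4 steps out: the heron overgrazing, the native crayfish displacement.
Not reachable from it: the sedge population decline.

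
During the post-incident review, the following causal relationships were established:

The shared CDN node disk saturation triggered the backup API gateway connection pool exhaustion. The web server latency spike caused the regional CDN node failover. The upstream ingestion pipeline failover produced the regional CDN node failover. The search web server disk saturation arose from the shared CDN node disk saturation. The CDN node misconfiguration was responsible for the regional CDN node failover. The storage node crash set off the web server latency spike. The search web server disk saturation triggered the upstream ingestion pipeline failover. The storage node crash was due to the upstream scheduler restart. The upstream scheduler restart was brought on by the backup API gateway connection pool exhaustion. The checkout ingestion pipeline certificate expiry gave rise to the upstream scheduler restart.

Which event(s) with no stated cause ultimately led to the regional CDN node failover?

Tracing upstream from the regional CDN node failover: the regional CDN node failover ← the upstream ingestion pipeline failover ← the search web server disk saturation ← the shared CDN node disk saturation.
A separate upstream branch: the regional CDN node failover ← the web server latency spike ← the storage node crash ← the upstream scheduler restart ← the checkout ingestion pipeline certificate expiry.
A separate upstream branch: the regional CDN node failover ← the CDN node misconfiguration.
Each of those chain origins has no stated cause.

the CDN node misconfiguration, the checkout ingestion pipeline certificate expiry, the shared CDN node disk saturation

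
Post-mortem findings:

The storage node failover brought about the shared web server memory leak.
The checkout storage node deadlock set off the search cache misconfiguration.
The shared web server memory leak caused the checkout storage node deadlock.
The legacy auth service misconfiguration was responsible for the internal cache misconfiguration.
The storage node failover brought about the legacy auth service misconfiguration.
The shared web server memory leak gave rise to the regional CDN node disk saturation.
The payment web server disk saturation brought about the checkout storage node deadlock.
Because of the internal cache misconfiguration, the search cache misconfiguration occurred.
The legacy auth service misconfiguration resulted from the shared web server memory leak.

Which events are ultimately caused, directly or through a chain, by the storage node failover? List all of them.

Direct effects: the shared web server memory leak, the legacy auth service misconfiguration.
2 steps out: the checkout storage node deadlock, the regional CDN node disk saturation, the internal cache misconfiguration.
3 steps out: the search cache misconfiguration.
Not reachable from it: the payment web server disk saturation.

the checkout storage node deadlock, the internal cache misconfiguration, the legacy auth service misconfiguration, the regional CDN node disk saturation, the search cache misconfiguration, the shared web server memory leak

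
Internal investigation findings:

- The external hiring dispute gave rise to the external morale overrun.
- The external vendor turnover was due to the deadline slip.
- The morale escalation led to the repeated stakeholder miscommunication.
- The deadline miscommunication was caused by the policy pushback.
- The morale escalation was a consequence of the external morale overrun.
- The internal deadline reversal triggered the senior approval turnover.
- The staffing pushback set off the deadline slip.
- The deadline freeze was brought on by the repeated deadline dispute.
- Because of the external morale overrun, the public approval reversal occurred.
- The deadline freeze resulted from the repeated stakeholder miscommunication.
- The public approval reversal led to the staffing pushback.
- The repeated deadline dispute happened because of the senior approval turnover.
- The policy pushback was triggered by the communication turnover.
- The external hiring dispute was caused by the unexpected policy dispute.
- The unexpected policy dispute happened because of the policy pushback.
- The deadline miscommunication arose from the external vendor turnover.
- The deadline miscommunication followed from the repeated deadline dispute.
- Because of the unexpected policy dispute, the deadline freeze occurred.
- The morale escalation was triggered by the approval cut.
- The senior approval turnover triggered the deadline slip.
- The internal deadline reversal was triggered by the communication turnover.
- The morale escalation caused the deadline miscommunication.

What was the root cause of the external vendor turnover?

Tracing upstream from the external vendor turnover: the external vendor turnover ← the deadline slip ← the senior approval turnover ← the internal deadline reversal ← the communication turnover.
The communication turnover has no stated cause, so it is the root.

the communication turnover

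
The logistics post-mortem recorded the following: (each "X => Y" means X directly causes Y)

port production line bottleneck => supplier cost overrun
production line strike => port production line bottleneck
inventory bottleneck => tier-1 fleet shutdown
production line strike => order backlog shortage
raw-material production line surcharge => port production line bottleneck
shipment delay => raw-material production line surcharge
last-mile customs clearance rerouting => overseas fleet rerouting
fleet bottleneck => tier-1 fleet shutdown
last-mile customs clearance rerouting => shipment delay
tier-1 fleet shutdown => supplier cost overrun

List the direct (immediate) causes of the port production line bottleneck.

the production line strike, the raw-material production line surcharge

Upstream contributors include the last-mile customs clearance rerouting, the shipment delay, but only the production line strike, the raw-material production line surcharge feed directly into the port production line bottleneck.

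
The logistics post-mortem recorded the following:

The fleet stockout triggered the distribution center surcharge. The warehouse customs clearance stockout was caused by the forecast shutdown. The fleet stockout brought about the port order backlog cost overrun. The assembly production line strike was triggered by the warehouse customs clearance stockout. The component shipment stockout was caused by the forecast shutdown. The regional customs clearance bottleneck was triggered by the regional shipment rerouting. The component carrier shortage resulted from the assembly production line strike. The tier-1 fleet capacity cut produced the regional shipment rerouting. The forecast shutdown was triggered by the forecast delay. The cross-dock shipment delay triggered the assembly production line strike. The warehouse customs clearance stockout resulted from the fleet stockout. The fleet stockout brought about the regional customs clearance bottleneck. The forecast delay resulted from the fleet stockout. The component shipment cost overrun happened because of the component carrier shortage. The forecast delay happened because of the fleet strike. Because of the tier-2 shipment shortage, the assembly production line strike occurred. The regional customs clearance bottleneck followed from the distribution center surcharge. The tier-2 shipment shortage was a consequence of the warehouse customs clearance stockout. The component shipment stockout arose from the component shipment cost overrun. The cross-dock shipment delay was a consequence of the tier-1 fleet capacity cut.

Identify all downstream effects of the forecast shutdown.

Direct effects: the warehouse customs clearance stockout, the component shipment stockout.
2 steps out: the tier-2 shipment shortage, the assembly production line strike.
3 steps out: the component carrier shortage.
4 steps out: the component shipment cost overrun.
Not reachable from it: the tier-1 fleet capacity cut, the fleet strike, the fleet stockout, the cross-dock shipment delay, the port order backlog cost overrun, the forecast delay, the distribution center surcharge, the regional shipment rerouting, the regional customs clearance bottleneck.

the assembly production line strike, the component carrier shortage, the component shipment cost overrun, the component shipment stockout, the tier-2 shipment shortage, the warehouse customs clearance stockout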